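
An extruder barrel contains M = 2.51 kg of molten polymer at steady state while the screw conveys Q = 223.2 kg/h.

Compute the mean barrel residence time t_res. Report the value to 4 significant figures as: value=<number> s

Throughput in SI: Q_s = 223.2 kg/h ÷ 3600 s/h = 0.062 kg/s
t_res = M / Q_s = 2.51 / 0.062 = 40.4839 s

value=40.48 s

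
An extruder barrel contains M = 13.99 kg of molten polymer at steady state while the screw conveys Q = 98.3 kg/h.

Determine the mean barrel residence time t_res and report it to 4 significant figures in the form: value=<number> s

value=512.3 s

Throughput in SI: Q_s = 98.3 kg/h ÷ 3600 s/h = 0.0273056 kg/s
Mean residence time: t_res = M/Q_s = 13.99 kg / 0.0273056 kg/s = 512.35 s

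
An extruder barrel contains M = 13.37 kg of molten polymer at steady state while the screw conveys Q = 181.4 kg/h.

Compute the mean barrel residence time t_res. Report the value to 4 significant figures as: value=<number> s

Q_s = Q / 3600 = 181.4 / 3600 = 0.0503889 kg/s
t_res = M / Q_s = 13.37 ÷ 0.0503889 = 265.336 s

value=265.3 s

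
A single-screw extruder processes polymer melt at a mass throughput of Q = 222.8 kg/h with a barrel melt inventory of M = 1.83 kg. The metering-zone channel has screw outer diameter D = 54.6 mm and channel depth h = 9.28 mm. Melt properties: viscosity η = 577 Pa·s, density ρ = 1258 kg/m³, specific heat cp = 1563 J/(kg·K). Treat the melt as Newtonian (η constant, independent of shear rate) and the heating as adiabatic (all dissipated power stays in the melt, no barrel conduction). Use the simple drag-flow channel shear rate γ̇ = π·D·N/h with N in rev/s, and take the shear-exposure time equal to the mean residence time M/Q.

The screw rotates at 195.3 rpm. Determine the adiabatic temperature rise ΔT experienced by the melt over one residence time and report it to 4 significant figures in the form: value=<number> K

value=31.41 K

Convert throughput: Q = 222.8 kg/h = 222.8/3600 = 0.0618889 kg/s
Mean residence time: t_res = M/Q_s = 1.83 kg / 0.0618889 kg/s = 29.5691 s
D = 54.6 mm = 0.0546 m;  h = 9.28 mm = 0.00928 m;  N = 195.3 rpm / 60 = 3.255 rev/s
γ̇ = π·D·N / h = π · 0.0546 · 3.255 / 0.00928 = 60.1652 s⁻¹
ΔT = η·γ̇²·t_res/(ρ·cp) = [577 × 60.1652² × 29.5691] / [1258 × 1563] = 31.4098 K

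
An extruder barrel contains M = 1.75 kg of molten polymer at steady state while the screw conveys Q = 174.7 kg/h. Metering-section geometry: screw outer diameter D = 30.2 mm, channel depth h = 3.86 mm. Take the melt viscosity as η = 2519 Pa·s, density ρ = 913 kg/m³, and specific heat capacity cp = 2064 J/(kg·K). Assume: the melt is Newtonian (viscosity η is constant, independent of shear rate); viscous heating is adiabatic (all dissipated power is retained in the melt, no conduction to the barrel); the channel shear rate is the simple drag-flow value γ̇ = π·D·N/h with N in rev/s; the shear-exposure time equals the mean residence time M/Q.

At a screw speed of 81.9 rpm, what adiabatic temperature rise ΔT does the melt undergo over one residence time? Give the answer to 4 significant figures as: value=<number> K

value=54.26 K

Convert throughput: Q = 174.7 kg/h = 174.7/3600 = 0.0485278 kg/s
t_res = M / Q_s = 1.75 / 0.0485278 = 36.0618 s
Convert to SI: D = 0.0302 m, h = 0.00386 m, N = 81.9/60 = 1.365 rev/s
Shear rate: γ̇ = πDN/h = π·0.0302·1.365/0.00386 = 33.5507 s⁻¹
ΔT = η·γ̇²·t_res / (ρ·cp) = 2519 · (33.5507)² · 36.0618 / (913 · 2064) = 54.2625 K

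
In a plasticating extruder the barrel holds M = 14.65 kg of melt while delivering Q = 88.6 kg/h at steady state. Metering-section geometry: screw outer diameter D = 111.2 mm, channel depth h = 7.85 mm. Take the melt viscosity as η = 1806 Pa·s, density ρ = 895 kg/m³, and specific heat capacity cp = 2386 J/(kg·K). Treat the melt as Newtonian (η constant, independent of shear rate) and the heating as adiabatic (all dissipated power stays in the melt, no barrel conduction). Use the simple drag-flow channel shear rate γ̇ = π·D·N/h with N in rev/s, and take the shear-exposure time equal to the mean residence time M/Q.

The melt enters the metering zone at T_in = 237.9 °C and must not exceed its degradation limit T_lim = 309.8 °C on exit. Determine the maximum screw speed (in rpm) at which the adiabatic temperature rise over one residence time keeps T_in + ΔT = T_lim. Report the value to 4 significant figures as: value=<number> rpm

value=16.11 rpm

Throughput in SI: Q_s = 88.6 kg/h ÷ 3600 s/h = 0.0246111 kg/s
t_res = M / Q_s = 14.65 / 0.0246111 = 595.26 s
D = 111.2 mm = 0.1112 m;  h = 7.85 mm = 0.00785 m
Allowable rise: ΔT_a = T_lim − T_in = 309.8 − 237.9 = 71.9 K
γ̇_max² = ΔT_a·ρ·cp/(η·t_res) = 71.9·895·2386/(1806·595.26) = 142.823 s⁻²
Take the square root: γ̇_max = √(142.823) = 11.9509 s⁻¹
N_max = γ̇_max·h / (π·D) = 11.9509 · 0.00785 / (π · 0.1112) = 0.268543 rev/s = 16.1126 rpm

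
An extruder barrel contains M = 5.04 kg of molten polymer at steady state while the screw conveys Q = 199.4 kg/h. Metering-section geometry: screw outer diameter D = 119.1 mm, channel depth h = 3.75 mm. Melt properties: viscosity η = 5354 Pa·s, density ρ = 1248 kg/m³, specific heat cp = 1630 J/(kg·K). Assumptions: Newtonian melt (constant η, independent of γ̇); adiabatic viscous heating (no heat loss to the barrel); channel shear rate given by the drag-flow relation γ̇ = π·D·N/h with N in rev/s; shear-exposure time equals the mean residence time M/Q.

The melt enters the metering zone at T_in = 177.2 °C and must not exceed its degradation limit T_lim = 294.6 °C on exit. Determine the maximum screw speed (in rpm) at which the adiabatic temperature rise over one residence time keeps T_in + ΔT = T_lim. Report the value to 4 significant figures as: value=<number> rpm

Convert throughput: Q = 199.4 kg/h = 199.4/3600 = 0.0553889 kg/s
Mean residence time: t_res = M/Q_s = 5.04 kg / 0.0553889 kg/s = 90.993 s
Convert to metres: D = 0.1191 m, h = 0.00375 m
ΔT_a = T_lim − T_in = 294.6 °C − 177.2 °C = 117.4 K
γ̇_max² = ΔT_a·ρ·cp / (η·t_res) = [117.4 × 1248 × 1630] / [5354 × 90.993] = 490.212 s⁻²
Take the square root: γ̇_max = √(490.212) = 22.1407 s⁻¹
Solve γ̇ = πDN/h for N: N_max = γ̇_max·h/(π·D) = 22.1407 × 0.00375 / (π × 0.1191) = 0.221902 rev/s = 13.3141 rpm

value=13.31 rpm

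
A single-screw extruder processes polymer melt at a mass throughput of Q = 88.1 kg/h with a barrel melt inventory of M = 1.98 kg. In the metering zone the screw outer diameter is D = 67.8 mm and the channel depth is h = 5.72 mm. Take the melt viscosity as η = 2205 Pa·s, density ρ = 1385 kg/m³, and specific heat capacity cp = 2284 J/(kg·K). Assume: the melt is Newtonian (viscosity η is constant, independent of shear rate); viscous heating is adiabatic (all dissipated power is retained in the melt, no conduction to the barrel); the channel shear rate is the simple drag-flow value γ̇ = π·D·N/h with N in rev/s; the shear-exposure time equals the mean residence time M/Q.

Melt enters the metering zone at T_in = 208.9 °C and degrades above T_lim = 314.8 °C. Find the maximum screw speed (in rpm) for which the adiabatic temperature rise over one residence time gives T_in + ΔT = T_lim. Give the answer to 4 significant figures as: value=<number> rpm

Q_s = Q / 3600 = 88.1 / 3600 = 0.0244722 kg/s
Mean residence time: t_res = M/Q_s = 1.98 kg / 0.0244722 kg/s = 80.9081 s
D = 67.8 mm = 0.0678 m;  h = 5.72 mm = 0.00572 m
ΔT_a = T_lim − T_in = 314.8 − 208.9 = 105.9 K
γ̇_max² = ΔT_a·ρ·cp/(η·t_res) = 105.9·1385·2284/(2205·80.9081) = 1877.77 s⁻²
γ̇_max = sqrt(1877.77) = 43.3332 s⁻¹
N_max = γ̇_max·h / (π·D) = 43.3332 · 0.00572 / (π · 0.0678) = 1.16369 rev/s = 69.8214 rpm

value=69.82 rpm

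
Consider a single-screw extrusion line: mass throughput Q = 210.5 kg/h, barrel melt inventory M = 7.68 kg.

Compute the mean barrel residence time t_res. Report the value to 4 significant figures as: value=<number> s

Convert throughput: Q = 210.5 kg/h = 210.5/3600 = 0.0584722 kg/s
t_res = M / Q_s = 7.68 / 0.0584722 = 131.344 s

value=131.3 s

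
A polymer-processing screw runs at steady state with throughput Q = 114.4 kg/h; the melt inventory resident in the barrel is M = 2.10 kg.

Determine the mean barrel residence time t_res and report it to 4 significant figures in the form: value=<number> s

value=66.08 s

Convert throughput: Q = 114.4 kg/h = 114.4/3600 = 0.0317778 kg/s
Mean residence time: t_res = M/Q_s = 2.10 kg / 0.0317778 kg/s = 66.0839 s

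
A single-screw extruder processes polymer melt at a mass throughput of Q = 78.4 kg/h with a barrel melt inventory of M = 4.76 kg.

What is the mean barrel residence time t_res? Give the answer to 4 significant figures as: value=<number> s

value=218.6 s

Q_s = Q / 3600 = 78.4 / 3600 = 0.0217778 kg/s
t_res = M / Q_s = 4.76 / 0.0217778 = 218.571 s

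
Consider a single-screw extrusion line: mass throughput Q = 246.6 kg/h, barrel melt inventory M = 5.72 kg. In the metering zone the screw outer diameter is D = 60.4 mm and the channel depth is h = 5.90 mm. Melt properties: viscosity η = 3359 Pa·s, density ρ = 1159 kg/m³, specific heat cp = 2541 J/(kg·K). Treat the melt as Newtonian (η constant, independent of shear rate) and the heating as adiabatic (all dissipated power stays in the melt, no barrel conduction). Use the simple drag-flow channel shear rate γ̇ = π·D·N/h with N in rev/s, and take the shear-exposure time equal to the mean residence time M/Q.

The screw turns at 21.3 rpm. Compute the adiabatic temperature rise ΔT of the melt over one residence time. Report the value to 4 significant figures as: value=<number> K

Throughput in SI: Q_s = 246.6 kg/h ÷ 3600 s/h = 0.0685 kg/s
t_res = M / Q_s = 5.72 ÷ 0.0685 = 83.5036 s
D = 60.4 mm = 0.0604 m;  h = 5.90 mm = 0.0059 m;  N = 21.3 rpm / 60 = 0.355 rev/s
γ̇ = π·D·N / h = π · 0.0604 · 0.355 / 0.0059 = 11.4173 s⁻¹
ΔT = η·γ̇²·t_res/(ρ·cp) = [3359 × 11.4173² × 83.5036] / [1159 × 2541] = 12.4152 K

value=12.42 K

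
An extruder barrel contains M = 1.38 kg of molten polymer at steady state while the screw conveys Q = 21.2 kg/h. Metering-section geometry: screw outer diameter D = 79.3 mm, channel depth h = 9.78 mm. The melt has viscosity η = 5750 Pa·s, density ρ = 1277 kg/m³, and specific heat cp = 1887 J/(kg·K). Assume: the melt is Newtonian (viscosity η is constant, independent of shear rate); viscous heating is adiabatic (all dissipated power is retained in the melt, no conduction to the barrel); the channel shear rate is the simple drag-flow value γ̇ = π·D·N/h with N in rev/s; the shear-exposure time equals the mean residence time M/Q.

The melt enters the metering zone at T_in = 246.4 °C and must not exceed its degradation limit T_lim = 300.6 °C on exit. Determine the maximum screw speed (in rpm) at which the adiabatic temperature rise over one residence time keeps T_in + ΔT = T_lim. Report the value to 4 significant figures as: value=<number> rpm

value=23.19 rpm

Convert throughput: Q = 21.2 kg/h = 21.2/3600 = 0.00588889 kg/s
t_res = M / Q_s = 1.38 ÷ 0.00588889 = 234.34 s
Convert to metres: D = 0.0793 m, h = 0.00978 m
ΔT_a = T_lim − T_in = 300.6 °C − 246.4 °C = 54.2 K
γ̇_max² = ΔT_a·ρ·cp / (η·t_res) = [54.2 × 1277 × 1887] / [5750 × 234.34] = 96.9278 s⁻²
Take the square root: γ̇_max = √(96.9278) = 9.84519 s⁻¹
Solve γ̇ = πDN/h for N: N_max = γ̇_max·h/(π·D) = 9.84519 × 0.00978 / (π × 0.0793) = 0.386492 rev/s = 23.1895 rpm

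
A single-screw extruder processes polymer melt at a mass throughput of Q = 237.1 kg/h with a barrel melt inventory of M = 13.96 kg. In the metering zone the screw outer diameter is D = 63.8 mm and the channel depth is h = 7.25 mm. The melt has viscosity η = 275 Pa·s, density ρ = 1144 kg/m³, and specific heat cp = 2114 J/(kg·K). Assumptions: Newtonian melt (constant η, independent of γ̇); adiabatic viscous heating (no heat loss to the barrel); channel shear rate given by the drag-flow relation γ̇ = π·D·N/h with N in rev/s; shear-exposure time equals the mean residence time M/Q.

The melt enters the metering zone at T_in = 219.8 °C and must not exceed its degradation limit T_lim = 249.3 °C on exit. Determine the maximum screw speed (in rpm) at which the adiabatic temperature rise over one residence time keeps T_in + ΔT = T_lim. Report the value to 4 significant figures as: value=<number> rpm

Q_s = Q / 3600 = 237.1 / 3600 = 0.0658611 kg/s
Mean residence time: t_res = M/Q_s = 13.96 kg / 0.0658611 kg/s = 211.961 s
Geometry in SI: D = 63.8 mm → 0.0638 m, h = 7.25 mm → 0.00725 m
Allowable rise: ΔT_a = T_lim − T_in = 249.3 − 219.8 = 29.5 K
Invert ΔT = ηγ̇²t_res/(ρcp) for γ̇: γ̇_max² = ΔT_a ρ cp / (η t_res) = 29.5·1144·2114 / (275·211.961) = 1223.95 s⁻²
γ̇_max = √1223.95 = 34.985 s⁻¹
Solve γ̇ = πDN/h for N: N_max = γ̇_max·h/(π·D) = 34.985 × 0.00725 / (π × 0.0638) = 1.26546 rev/s = 75.9278 rpm

value=75.93 rpm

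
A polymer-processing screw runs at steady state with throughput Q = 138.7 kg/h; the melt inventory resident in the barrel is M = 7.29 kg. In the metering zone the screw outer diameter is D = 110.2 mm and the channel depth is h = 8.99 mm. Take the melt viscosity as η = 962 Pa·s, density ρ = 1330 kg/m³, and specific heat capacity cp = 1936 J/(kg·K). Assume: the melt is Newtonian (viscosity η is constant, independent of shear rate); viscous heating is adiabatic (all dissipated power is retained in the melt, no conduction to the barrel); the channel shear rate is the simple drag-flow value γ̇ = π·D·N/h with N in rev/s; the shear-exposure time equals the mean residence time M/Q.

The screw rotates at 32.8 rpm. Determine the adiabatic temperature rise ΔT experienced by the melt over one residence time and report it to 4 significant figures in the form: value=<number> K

value=31.33 K

Convert throughput: Q = 138.7 kg/h = 138.7/3600 = 0.0385278 kg/s
Mean residence time: t_res = M/Q_s = 7.29 kg / 0.0385278 kg/s = 189.214 s
D = 110.2 mm = 0.1102 m;  h = 8.99 mm = 0.00899 m;  N = 32.8 rpm / 60 = 0.546667 rev/s
γ̇ = π D N / h = (π)(0.1102)(0.546667) / 0.00899 = 21.052 s⁻¹
Adiabatic rise: ΔT = η γ̇² t_res / (ρ cp) = 962·(21.052)²·189.214 / (1330·1936) = 31.33 K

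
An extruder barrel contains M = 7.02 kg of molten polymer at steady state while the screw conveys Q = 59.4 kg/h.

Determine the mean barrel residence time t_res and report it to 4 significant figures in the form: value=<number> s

Throughput in SI: Q_s = 59.4 kg/h ÷ 3600 s/h = 0.0165 kg/s
t_res = M / Q_s = 7.02 / 0.0165 = 425.455 s

value=425.5 s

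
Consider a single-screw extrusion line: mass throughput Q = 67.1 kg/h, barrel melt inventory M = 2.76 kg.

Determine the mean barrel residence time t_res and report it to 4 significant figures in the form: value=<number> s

value=148.1 s

Throughput in SI: Q_s = 67.1 kg/h ÷ 3600 s/h = 0.0186389 kg/s
t_res = M / Q_s = 2.76 ÷ 0.0186389 = 148.077 s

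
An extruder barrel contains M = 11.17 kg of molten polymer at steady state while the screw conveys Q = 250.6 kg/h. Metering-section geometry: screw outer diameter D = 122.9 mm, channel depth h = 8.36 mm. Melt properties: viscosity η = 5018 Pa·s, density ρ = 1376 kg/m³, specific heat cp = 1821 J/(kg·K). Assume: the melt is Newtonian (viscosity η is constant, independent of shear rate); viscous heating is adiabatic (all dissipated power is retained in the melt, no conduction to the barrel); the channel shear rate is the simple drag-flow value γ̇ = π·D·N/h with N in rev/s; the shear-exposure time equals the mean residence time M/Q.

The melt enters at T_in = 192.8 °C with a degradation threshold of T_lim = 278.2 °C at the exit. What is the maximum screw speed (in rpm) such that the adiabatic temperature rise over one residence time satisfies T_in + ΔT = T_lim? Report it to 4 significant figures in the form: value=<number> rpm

value=21.18 rpm

Q_s = Q / 3600 = 250.6 / 3600 = 0.0696111 kg/s
Mean residence time: t_res = M/Q_s = 11.17 kg / 0.0696111 kg/s = 160.463 s
Geometry in SI: D = 122.9 mm → 0.1229 m, h = 8.36 mm → 0.00836 m
ΔT_a = T_lim − T_in = 278.2 °C − 192.8 °C = 85.4 K
γ̇_max² = ΔT_a·ρ·cp / (η·t_res) = [85.4 × 1376 × 1821] / [5018 × 160.463] = 265.755 s⁻²
Take the square root: γ̇_max = √(265.755) = 16.302 s⁻¹
Solve γ̇ = πDN/h for N: N_max = γ̇_max·h/(π·D) = 16.302 × 0.00836 / (π × 0.1229) = 0.352976 rev/s = 21.1786 rpm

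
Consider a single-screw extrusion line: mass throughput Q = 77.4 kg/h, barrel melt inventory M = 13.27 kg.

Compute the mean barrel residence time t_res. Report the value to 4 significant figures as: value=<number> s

value=617.2 s

Q_s = Q / 3600 = 77.4 / 3600 = 0.0215 kg/s
t_res = M / Q_s = 13.27 / 0.0215 = 617.209 s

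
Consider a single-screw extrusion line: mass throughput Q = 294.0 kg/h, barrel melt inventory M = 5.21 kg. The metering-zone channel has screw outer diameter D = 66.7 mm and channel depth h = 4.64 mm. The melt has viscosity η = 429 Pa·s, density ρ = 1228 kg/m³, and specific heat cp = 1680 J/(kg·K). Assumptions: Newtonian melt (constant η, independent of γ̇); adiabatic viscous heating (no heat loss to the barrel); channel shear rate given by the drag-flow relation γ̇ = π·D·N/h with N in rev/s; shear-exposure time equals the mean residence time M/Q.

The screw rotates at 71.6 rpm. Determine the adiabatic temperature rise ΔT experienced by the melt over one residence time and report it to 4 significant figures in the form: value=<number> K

Convert throughput: Q = 294.0 kg/h = 294.0/3600 = 0.0816667 kg/s
t_res = M / Q_s = 5.21 / 0.0816667 = 63.7959 s
Geometry in metres: D = 66.7 mm → 0.0667 m, h = 4.64 mm → 0.00464 m; screw speed N = 71.6 rpm = 1.19333 rev/s
γ̇ = π·D·N / h = π · 0.0667 · 1.19333 / 0.00464 = 53.8914 s⁻¹
ΔT = η·γ̇²·t_res/(ρ·cp) = [429 × 53.8914² × 63.7959] / [1228 × 1680] = 38.5284 K

value=38.53 K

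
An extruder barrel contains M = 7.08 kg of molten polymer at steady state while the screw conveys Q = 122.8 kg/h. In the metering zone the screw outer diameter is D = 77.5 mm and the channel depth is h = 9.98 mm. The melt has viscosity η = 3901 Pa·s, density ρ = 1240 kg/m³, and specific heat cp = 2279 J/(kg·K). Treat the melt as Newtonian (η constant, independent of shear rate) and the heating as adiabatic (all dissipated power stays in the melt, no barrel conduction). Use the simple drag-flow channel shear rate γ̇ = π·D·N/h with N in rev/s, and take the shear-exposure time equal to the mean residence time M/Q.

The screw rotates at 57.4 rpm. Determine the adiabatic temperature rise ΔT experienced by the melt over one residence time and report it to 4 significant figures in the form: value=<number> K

Q_s = Q / 3600 = 122.8 / 3600 = 0.0341111 kg/s
t_res = M / Q_s = 7.08 ÷ 0.0341111 = 207.557 s
D = 77.5 mm = 0.0775 m;  h = 9.98 mm = 0.00998 m;  N = 57.4 rpm / 60 = 0.956667 rev/s
γ̇ = π D N / h = (π)(0.0775)(0.956667) / 0.00998 = 23.339 s⁻¹
ΔT = η·γ̇²·t_res/(ρ·cp) = [3901 × 23.339² × 207.557] / [1240 × 2279] = 156.067 K

value=156.1 K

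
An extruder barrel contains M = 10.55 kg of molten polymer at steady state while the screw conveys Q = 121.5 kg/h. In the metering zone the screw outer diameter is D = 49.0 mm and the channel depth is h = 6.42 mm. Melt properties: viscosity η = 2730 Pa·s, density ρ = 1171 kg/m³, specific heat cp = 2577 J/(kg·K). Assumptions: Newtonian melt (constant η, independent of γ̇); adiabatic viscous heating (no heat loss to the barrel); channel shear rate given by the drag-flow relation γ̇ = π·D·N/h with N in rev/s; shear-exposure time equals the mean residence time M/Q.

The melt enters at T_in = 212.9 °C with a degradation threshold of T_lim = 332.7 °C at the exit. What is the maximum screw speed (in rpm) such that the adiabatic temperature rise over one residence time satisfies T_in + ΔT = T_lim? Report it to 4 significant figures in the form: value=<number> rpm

value=51.50 rpm

Throughput in SI: Q_s = 121.5 kg/h ÷ 3600 s/h = 0.03375 kg/s
t_res = M / Q_s = 10.55 / 0.03375 = 312.593 s
D = 49.0 mm = 0.049 m;  h = 6.42 mm = 0.00642 m
ΔT_a = T_lim − T_in = 332.7 − 212.9 = 119.8 K
Invert ΔT = ηγ̇²t_res/(ρcp) for γ̇: γ̇_max² = ΔT_a ρ cp / (η t_res) = 119.8·1171·2577 / (2730·312.593) = 423.63 s⁻²
γ̇_max = sqrt(423.63) = 20.5823 s⁻¹
N_max = γ̇_max h / (πD) = 20.5823·0.00642/(π·0.049) = 0.858386 rev/s → ×60 = 51.5031 rpm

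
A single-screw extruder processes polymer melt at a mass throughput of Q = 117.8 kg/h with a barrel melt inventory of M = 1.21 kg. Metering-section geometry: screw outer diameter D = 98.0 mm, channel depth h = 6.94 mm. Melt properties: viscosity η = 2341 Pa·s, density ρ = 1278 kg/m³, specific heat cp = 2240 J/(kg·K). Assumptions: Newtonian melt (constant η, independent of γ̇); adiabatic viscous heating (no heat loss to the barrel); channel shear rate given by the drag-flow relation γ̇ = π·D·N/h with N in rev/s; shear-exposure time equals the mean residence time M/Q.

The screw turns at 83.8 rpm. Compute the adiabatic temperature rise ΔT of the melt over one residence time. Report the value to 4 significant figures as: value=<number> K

value=116.1 K

Throughput in SI: Q_s = 117.8 kg/h ÷ 3600 s/h = 0.0327222 kg/s
Mean residence time: t_res = M/Q_s = 1.21 kg / 0.0327222 kg/s = 36.9779 s
Convert to SI: D = 0.098 m, h = 0.00694 m, N = 83.8/60 = 1.39667 rev/s
Shear rate: γ̇ = πDN/h = π·0.098·1.39667/0.00694 = 61.9597 s⁻¹
Adiabatic rise: ΔT = η γ̇² t_res / (ρ cp) = 2341·(61.9597)²·36.9779 / (1278·2240) = 116.087 K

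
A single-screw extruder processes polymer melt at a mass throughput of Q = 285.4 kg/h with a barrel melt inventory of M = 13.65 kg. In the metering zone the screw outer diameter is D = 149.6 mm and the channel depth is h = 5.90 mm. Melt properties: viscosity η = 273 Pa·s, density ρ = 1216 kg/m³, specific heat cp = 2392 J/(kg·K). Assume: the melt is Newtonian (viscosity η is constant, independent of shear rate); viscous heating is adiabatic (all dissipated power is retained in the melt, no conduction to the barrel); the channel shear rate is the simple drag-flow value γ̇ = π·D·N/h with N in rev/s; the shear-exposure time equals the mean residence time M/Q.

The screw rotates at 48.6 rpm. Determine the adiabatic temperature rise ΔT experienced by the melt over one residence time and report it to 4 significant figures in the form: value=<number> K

value=67.28 K

Q_s = Q / 3600 = 285.4 / 3600 = 0.0792778 kg/s
t_res = M / Q_s = 13.65 ÷ 0.0792778 = 172.179 s
D = 149.6 mm = 0.1496 m;  h = 5.90 mm = 0.0059 m;  N = 48.6 rpm / 60 = 0.81 rev/s
γ̇ = π D N / h = (π)(0.1496)(0.81) / 0.0059 = 64.523 s⁻¹
Adiabatic rise: ΔT = η γ̇² t_res / (ρ cp) = 273·(64.523)²·172.179 / (1216·2392) = 67.2788 K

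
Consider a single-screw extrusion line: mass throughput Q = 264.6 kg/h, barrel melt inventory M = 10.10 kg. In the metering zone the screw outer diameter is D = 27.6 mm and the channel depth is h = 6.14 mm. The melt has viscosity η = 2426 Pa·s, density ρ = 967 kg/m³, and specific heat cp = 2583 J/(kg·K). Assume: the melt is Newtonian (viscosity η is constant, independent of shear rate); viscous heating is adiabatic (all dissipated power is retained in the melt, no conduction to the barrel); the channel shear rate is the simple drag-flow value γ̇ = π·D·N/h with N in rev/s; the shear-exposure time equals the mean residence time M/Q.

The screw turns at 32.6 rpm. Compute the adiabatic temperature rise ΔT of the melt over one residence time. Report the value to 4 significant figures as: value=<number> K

value=7.858 K

Throughput in SI: Q_s = 264.6 kg/h ÷ 3600 s/h = 0.0735 kg/s
t_res = M / Q_s = 10.10 / 0.0735 = 137.415 s
D = 27.6 mm = 0.0276 m;  h = 6.14 mm = 0.00614 m;  N = 32.6 rpm / 60 = 0.543333 rev/s
γ̇ = π·D·N / h = π · 0.0276 · 0.543333 / 0.00614 = 7.67285 s⁻¹
ΔT = η·γ̇²·t_res/(ρ·cp) = [2426 × 7.67285² × 137.415] / [967 × 2583] = 7.85756 K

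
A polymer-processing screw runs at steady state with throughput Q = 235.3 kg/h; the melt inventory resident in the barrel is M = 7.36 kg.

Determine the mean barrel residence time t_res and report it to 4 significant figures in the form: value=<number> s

Convert throughput: Q = 235.3 kg/h = 235.3/3600 = 0.0653611 kg/s
t_res = M / Q_s = 7.36 ÷ 0.0653611 = 112.605 s

value=112.6 s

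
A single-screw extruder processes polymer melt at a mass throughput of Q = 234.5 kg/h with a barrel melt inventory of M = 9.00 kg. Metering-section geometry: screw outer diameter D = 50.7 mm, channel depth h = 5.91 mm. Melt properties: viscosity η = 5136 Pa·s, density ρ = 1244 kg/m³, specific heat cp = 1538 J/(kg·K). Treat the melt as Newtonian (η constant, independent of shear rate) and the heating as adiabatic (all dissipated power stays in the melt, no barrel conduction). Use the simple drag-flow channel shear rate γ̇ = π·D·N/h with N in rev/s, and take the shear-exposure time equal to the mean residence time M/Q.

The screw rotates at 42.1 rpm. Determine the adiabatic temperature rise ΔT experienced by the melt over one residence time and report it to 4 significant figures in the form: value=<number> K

Throughput in SI: Q_s = 234.5 kg/h ÷ 3600 s/h = 0.0651389 kg/s
t_res = M / Q_s = 9.00 ÷ 0.0651389 = 138.166 s
D = 50.7 mm = 0.0507 m;  h = 5.91 mm = 0.00591 m;  N = 42.1 rpm / 60 = 0.701667 rev/s
γ̇ = π·D·N / h = π · 0.0507 · 0.701667 / 0.00591 = 18.9104 s⁻¹
ΔT = η·γ̇²·t_res / (ρ·cp) = 5136 · (18.9104)² · 138.166 / (1244 · 1538) = 132.633 K

value=132.6 K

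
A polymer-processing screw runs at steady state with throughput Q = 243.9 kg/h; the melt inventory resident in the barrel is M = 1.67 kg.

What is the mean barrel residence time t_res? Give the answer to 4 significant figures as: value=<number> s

Throughput in SI: Q_s = 243.9 kg/h ÷ 3600 s/h = 0.06775 kg/s
t_res = M / Q_s = 1.67 ÷ 0.06775 = 24.6494 s

value=24.65 s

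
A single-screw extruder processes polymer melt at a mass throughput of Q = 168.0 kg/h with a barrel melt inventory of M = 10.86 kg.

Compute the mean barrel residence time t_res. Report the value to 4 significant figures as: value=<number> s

value=232.7 s

Convert throughput: Q = 168.0 kg/h = 168.0/3600 = 0.0466667 kg/s
t_res = M / Q_s = 10.86 / 0.0466667 = 232.714 s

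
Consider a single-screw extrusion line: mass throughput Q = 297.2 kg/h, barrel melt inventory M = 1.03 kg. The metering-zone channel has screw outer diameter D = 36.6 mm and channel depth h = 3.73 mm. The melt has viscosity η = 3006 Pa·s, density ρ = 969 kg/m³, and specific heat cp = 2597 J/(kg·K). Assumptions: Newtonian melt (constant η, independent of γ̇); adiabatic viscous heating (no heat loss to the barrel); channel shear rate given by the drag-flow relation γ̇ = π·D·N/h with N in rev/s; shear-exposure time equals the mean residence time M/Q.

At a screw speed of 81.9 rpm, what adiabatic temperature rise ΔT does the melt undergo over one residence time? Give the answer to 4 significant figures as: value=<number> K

value=26.39 K

Q_s = Q / 3600 = 297.2 / 3600 = 0.0825556 kg/s
t_res = M / Q_s = 1.03 / 0.0825556 = 12.4764 s
Convert to SI: D = 0.0366 m, h = 0.00373 m, N = 81.9/60 = 1.365 rev/s
Shear rate: γ̇ = πDN/h = π·0.0366·1.365/0.00373 = 42.078 s⁻¹
ΔT = η·γ̇²·t_res / (ρ·cp) = 3006 · (42.078)² · 12.4764 / (969 · 2597) = 26.3872 K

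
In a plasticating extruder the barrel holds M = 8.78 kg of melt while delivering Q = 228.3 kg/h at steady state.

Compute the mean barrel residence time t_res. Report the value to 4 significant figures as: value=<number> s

Q_s = Q / 3600 = 228.3 / 3600 = 0.0634167 kg/s
t_res = M / Q_s = 8.78 / 0.0634167 = 138.449 s

value=138.4 s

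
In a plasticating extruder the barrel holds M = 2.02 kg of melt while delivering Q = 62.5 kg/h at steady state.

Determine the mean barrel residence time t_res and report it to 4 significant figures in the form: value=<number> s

value=116.4 s

Convert throughput: Q = 62.5 kg/h = 62.5/3600 = 0.0173611 kg/s
t_res = M / Q_s = 2.02 / 0.0173611 = 116.352 s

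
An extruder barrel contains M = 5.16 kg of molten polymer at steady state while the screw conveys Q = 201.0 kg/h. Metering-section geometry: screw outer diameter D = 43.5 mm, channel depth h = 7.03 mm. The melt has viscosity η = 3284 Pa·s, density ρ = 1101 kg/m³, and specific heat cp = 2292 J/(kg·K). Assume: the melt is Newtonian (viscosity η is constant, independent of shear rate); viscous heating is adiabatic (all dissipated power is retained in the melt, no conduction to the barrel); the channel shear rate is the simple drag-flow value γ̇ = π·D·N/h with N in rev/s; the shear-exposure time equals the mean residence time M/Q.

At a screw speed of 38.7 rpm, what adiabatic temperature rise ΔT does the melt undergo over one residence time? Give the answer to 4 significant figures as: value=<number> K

value=18.91 K

Convert throughput: Q = 201.0 kg/h = 201.0/3600 = 0.0558333 kg/s
t_res = M / Q_s = 5.16 ÷ 0.0558333 = 92.4179 s
Geometry in metres: D = 43.5 mm → 0.0435 m, h = 7.03 mm → 0.00703 m; screw speed N = 38.7 rpm = 0.645 rev/s
γ̇ = π·D·N / h = π · 0.0435 · 0.645 / 0.00703 = 12.5384 s⁻¹
ΔT = η·γ̇²·t_res / (ρ·cp) = 3284 · (12.5384)² · 92.4179 / (1101 · 2292) = 18.9079 K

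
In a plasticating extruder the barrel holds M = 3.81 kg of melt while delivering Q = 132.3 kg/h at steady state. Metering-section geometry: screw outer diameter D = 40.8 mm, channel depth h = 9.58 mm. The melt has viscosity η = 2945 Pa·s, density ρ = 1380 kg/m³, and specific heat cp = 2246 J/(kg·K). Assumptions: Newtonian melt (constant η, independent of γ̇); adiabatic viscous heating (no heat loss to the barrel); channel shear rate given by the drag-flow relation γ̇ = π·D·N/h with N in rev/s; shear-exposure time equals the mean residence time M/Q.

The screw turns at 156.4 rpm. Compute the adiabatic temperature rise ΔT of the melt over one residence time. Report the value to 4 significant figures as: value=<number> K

Convert throughput: Q = 132.3 kg/h = 132.3/3600 = 0.03675 kg/s
Mean residence time: t_res = M/Q_s = 3.81 kg / 0.03675 kg/s = 103.673 s
Convert to SI: D = 0.0408 m, h = 0.00958 m, N = 156.4/60 = 2.60667 rev/s
γ̇ = π·D·N / h = π · 0.0408 · 2.60667 / 0.00958 = 34.8763 s⁻¹
Adiabatic rise: ΔT = η γ̇² t_res / (ρ cp) = 2945·(34.8763)²·103.673 / (1380·2246) = 119.819 K

value=119.8 K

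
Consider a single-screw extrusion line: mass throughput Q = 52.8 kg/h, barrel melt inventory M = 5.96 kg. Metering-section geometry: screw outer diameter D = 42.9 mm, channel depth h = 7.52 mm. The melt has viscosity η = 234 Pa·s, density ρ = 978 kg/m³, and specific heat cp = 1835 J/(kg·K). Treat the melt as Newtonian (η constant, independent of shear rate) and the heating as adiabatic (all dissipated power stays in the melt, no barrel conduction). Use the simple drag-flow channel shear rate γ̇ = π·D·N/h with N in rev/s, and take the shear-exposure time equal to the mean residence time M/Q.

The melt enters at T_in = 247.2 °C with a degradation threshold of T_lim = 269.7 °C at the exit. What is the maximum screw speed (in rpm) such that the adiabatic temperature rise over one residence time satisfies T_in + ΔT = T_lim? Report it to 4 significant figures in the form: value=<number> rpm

value=68.99 rpm

Convert throughput: Q = 52.8 kg/h = 52.8/3600 = 0.0146667 kg/s
t_res = M / Q_s = 5.96 ÷ 0.0146667 = 406.364 s
D = 42.9 mm = 0.0429 m;  h = 7.52 mm = 0.00752 m
Allowable rise: ΔT_a = T_lim − T_in = 269.7 − 247.2 = 22.5 K
γ̇_max² = ΔT_a·ρ·cp/(η·t_res) = 22.5·978·1835/(234·406.364) = 424.646 s⁻²
γ̇_max = √424.646 = 20.6069 s⁻¹
N_max = γ̇_max h / (πD) = 20.6069·0.00752/(π·0.0429) = 1.1498 rev/s → ×60 = 68.9883 rpm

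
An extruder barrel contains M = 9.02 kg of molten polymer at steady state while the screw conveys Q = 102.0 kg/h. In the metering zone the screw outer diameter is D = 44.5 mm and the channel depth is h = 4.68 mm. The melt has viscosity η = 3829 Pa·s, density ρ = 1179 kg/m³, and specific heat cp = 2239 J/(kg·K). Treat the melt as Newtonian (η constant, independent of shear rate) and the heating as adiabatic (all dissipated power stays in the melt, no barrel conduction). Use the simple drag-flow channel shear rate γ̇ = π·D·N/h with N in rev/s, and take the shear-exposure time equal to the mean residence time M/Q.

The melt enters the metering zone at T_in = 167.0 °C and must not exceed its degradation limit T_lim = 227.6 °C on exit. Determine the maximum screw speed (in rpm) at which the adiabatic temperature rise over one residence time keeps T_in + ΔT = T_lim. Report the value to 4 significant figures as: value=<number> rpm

value=23.01 rpm

Throughput in SI: Q_s = 102.0 kg/h ÷ 3600 s/h = 0.0283333 kg/s
Mean residence time: t_res = M/Q_s = 9.02 kg / 0.0283333 kg/s = 318.353 s
D = 44.5 mm = 0.0445 m;  h = 4.68 mm = 0.00468 m
ΔT_a = T_lim − T_in = 227.6 − 167.0 = 60.6 K
γ̇_max² = ΔT_a·ρ·cp/(η·t_res) = 60.6·1179·2239/(3829·318.353) = 131.234 s⁻²
γ̇_max = sqrt(131.234) = 11.4557 s⁻¹
N_max = γ̇_max h / (πD) = 11.4557·0.00468/(π·0.0445) = 0.383494 rev/s → ×60 = 23.0097 rpm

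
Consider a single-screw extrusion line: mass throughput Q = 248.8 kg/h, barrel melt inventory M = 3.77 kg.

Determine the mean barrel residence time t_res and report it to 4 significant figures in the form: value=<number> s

value=54.55 s

Throughput in SI: Q_s = 248.8 kg/h ÷ 3600 s/h = 0.0691111 kg/s
t_res = M / Q_s = 3.77 / 0.0691111 = 54.5498 s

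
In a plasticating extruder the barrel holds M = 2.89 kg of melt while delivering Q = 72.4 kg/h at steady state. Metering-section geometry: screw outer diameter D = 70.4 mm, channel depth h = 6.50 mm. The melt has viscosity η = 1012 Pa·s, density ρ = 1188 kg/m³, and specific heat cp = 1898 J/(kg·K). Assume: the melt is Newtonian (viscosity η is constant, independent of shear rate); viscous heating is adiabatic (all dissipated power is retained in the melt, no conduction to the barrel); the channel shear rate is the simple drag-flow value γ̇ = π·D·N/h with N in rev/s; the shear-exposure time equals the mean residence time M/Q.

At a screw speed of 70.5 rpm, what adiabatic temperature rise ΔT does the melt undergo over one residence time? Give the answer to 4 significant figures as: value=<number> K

Q_s = Q / 3600 = 72.4 / 3600 = 0.0201111 kg/s
t_res = M / Q_s = 2.89 / 0.0201111 = 143.702 s
Geometry in metres: D = 70.4 mm → 0.0704 m, h = 6.50 mm → 0.0065 m; screw speed N = 70.5 rpm = 1.175 rev/s
Shear rate: γ̇ = πDN/h = π·0.0704·1.175/0.0065 = 39.9804 s⁻¹
ΔT = η·γ̇²·t_res/(ρ·cp) = [1012 × 39.9804² × 143.702] / [1188 × 1898] = 103.092 K

value=103.1 K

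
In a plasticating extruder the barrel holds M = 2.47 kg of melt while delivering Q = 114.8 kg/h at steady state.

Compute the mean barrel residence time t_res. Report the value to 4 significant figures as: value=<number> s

value=77.46 s

Q_s = Q / 3600 = 114.8 / 3600 = 0.0318889 kg/s
t_res = M / Q_s = 2.47 ÷ 0.0318889 = 77.4564 s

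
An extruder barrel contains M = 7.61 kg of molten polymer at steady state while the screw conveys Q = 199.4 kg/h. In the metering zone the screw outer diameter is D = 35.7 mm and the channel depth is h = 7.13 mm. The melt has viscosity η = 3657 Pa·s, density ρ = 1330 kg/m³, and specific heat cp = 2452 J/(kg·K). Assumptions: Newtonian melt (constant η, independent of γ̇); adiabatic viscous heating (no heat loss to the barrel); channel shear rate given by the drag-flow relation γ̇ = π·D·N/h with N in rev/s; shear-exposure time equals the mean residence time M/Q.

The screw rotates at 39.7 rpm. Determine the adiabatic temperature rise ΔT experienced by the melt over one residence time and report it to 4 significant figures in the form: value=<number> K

value=16.69 K

Throughput in SI: Q_s = 199.4 kg/h ÷ 3600 s/h = 0.0553889 kg/s
Mean residence time: t_res = M/Q_s = 7.61 kg / 0.0553889 kg/s = 137.392 s
Convert to SI: D = 0.0357 m, h = 0.00713 m, N = 39.7/60 = 0.661667 rev/s
γ̇ = π·D·N / h = π · 0.0357 · 0.661667 / 0.00713 = 10.408 s⁻¹
ΔT = η·γ̇²·t_res / (ρ·cp) = 3657 · (10.408)² · 137.392 / (1330 · 2452) = 16.6898 K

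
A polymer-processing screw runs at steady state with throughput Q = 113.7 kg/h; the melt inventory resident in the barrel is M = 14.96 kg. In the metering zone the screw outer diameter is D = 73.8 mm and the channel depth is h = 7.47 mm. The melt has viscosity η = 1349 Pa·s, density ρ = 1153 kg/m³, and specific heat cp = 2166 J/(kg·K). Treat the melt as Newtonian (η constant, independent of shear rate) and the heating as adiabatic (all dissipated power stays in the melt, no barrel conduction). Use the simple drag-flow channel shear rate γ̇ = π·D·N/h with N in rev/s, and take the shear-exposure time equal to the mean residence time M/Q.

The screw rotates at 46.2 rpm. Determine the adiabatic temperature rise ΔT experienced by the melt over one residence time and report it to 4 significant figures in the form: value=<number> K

Convert throughput: Q = 113.7 kg/h = 113.7/3600 = 0.0315833 kg/s
Mean residence time: t_res = M/Q_s = 14.96 kg / 0.0315833 kg/s = 473.668 s
D = 73.8 mm = 0.0738 m;  h = 7.47 mm = 0.00747 m;  N = 46.2 rpm / 60 = 0.77 rev/s
γ̇ = π·D·N / h = π · 0.0738 · 0.77 / 0.00747 = 23.8988 s⁻¹
ΔT = η·γ̇²·t_res/(ρ·cp) = [1349 × 23.8988² × 473.668] / [1153 × 2166] = 146.134 K

value=146.1 K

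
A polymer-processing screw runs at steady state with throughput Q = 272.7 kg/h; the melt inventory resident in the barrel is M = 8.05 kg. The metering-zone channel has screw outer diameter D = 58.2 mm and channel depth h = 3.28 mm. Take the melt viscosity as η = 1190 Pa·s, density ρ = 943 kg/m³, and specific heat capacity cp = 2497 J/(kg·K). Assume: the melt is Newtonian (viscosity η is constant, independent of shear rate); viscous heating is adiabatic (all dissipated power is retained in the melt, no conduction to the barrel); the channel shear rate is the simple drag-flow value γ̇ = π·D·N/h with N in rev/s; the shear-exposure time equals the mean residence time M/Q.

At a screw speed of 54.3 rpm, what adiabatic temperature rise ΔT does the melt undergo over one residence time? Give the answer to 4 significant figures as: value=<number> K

Throughput in SI: Q_s = 272.7 kg/h ÷ 3600 s/h = 0.07575 kg/s
t_res = M / Q_s = 8.05 ÷ 0.07575 = 106.271 s
D = 58.2 mm = 0.0582 m;  h = 3.28 mm = 0.00328 m;  N = 54.3 rpm / 60 = 0.905 rev/s
γ̇ = π·D·N / h = π · 0.0582 · 0.905 / 0.00328 = 50.4484 s⁻¹
ΔT = η·γ̇²·t_res / (ρ·cp) = 1190 · (50.4484)² · 106.271 / (943 · 2497) = 136.686 K

value=136.7 K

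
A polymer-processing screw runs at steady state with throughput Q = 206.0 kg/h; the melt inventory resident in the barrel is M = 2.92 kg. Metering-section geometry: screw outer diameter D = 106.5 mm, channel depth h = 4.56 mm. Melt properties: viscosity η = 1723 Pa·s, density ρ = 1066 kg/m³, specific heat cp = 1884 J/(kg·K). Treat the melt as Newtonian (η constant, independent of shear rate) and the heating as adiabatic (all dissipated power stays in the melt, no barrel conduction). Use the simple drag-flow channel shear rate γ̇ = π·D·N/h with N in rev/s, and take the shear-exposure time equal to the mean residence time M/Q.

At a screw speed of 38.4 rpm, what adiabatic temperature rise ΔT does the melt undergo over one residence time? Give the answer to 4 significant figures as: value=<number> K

Q_s = Q / 3600 = 206.0 / 3600 = 0.0572222 kg/s
t_res = M / Q_s = 2.92 / 0.0572222 = 51.0291 s
Convert to SI: D = 0.1065 m, h = 0.00456 m, N = 38.4/60 = 0.64 rev/s
γ̇ = π D N / h = (π)(0.1065)(0.64) / 0.00456 = 46.9585 s⁻¹
ΔT = η·γ̇²·t_res/(ρ·cp) = [1723 × 46.9585² × 51.0291] / [1066 × 1884] = 96.5372 K

value=96.54 K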